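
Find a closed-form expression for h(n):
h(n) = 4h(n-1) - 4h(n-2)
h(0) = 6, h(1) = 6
Characteristic equation: x² - 4x + 4 = 0, which is (x - (2))².
Repeated root r = 2.
General solution: h(n) = (A + Bn)·(2)^n.
From h(0) = 6: A = 6.
From h(1) = 6: (A + B)·(2) = 6 ⇒ B = -3.
So h(n) = \left(6 - 3 n\right) \cdot (2)^n.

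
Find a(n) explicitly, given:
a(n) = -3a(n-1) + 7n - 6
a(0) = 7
First-order linear with linear forcing.
Homogeneous solution: a_h(n) = A·(-3)^n.
Try particular a_p(n) = pn + q. Substituting:
  pn + q = -3(p(n-1) + q) + 7n - 6.
Matching the n-coefficient: p = -3p + 7 ⇒ p = \frac{7}{4}.
Matching constants: q = 3p - 3q - 6 ⇒ q = - \frac{3}{16}.
General: a(n) = A·(-3)^n + \frac{7 n}{4} - \frac{3}{16}.
Apply a(0) = 7: A - \frac{3}{16} = 7 ⇒ A = \frac{115}{16}.
So a(n) = \frac{115 \left(-3\right)^{n}}{16} + \frac{7 n}{4} - \frac{3}{16}.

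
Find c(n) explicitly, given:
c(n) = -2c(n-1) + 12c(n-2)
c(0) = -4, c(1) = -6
Characteristic equation: x² + 2x - 12 = 0.
Discriminant Δ = (-2)² + 4·(12) = 52.
Roots r₁,₂ = (-2 ± √52)/2, so r₁ = -1 + \sqrt{13}, r₂ = - \sqrt{13} - 1.
General solution: c(n) = A·r₁^n + B·r₂^n.
From the initial conditions, A + B = -4 and r₁A + r₂B = -6.
Since r₁ - r₂ = √52: A = (-6 - (-4)r₂)/√52 = -2 - \frac{5 \sqrt{13}}{13}, and B = -4 - A = -2 + \frac{5 \sqrt{13}}{13}.
So c(n) = \left(-2 - \frac{5 \sqrt{13}}{13}\right)\left(-1 + \sqrt{13}\right)^n + \left(-2 + \frac{5 \sqrt{13}}{13}\right)\left(- \sqrt{13} - 1\right)^n.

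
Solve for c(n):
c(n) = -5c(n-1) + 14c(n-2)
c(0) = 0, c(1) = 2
Characteristic equation: x² + 5x - 14 = 0, which factors as (x - (2))(x - (-7)) = 0.
Roots r₁ = 2, r₂ = -7 (distinct).
General solution: c(n) = A·(2)^n + B·(-7)^n.
From c(0) = 0: A + B = 0.
From c(1) = 2: 2A - 7B = 2.
Solving: A = \frac{2}{9}, B = - \frac{2}{9}.
So c(n) = - \frac{2 \left(-7\right)^{n}}{9} + \frac{2 \cdot 2^{n}}{9}.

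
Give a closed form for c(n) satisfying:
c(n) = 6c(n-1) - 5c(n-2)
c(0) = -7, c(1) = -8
Characteristic equation: x² - 6x + 5 = 0, which factors as (x - (5))(x - (1)) = 0.
Roots r₁ = 5, r₂ = 1 (distinct).
General solution: c(n) = A·(5)^n + B·(1)^n.
From c(0) = -7: A + B = -7.
From c(1) = -8: 5A + B = -8.
Solving: A = - \frac{1}{4}, B = - \frac{27}{4}.
So c(n) = - \frac{5^{n}}{4} - \frac{27}{4}.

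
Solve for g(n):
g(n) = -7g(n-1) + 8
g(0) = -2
First-order linear non-homogeneous.
Homogeneous solution: g_h(n) = A·(-7)^n.
Try constant particular solution g_p = K: K = -7K + 8 ⇒ K = 1.
General: g(n) = A·(-7)^n + 1.
Apply g(0) = -2: A + 1 = -2 ⇒ A = -3.
So g(n) = 1 - 3 \left(-7\right)^{n}.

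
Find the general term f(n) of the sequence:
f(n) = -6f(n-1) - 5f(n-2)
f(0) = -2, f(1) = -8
Characteristic equation: x² + 6x + 5 = 0, which factors as (x - (-1))(x - (-5)) = 0.
Roots r₁ = -1, r₂ = -5 (distinct).
General solution: f(n) = A·(-1)^n + B·(-5)^n.
From f(0) = -2: A + B = -2.
From f(1) = -8: -A - 5B = -8.
Solving: A = - \frac{9}{2}, B = \frac{5}{2}.
So f(n) = - \frac{9 \left(-1\right)^{n}}{2} + \frac{5 \left(-5\right)^{n}}{2}.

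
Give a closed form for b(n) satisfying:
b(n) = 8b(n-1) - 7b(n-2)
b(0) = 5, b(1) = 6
Characteristic equation: x² - 8x + 7 = 0, which factors as (x - (7))(x - (1)) = 0.
Roots r₁ = 7, r₂ = 1 (distinct).
General solution: b(n) = A·(7)^n + B·(1)^n.
From b(0) = 5: A + B = 5.
From b(1) = 6: 7A + B = 6.
Solving: A = \frac{1}{6}, B = \frac{29}{6}.
So b(n) = \frac{7^{n}}{6} + \frac{29}{6}.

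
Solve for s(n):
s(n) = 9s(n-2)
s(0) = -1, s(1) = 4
Characteristic equation: x² - 9 = 0, which factors as (x - (-3))(x - (3)) = 0.
Roots r₁ = -3, r₂ = 3 (distinct).
General solution: s(n) = A·(-3)^n + B·(3)^n.
From s(0) = -1: A + B = -1.
From s(1) = 4: -3A + 3B = 4.
Solving: A = - \frac{7}{6}, B = \frac{1}{6}.
So s(n) = - \frac{7 \left(-3\right)^{n}}{6} + \frac{3^{n}}{6}.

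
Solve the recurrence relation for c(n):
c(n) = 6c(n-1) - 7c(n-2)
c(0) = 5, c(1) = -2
Characteristic equation: x² - 6x + 7 = 0.
Discriminant Δ = (6)² + 4·(-7) = 8.
Roots r₁,₂ = (6 ± √8)/2, so r₁ = \sqrt{2} + 3, r₂ = 3 - \sqrt{2}.
General solution: c(n) = A·r₁^n + B·r₂^n.
From the initial conditions, A + B = 5 and r₁A + r₂B = -2.
Since r₁ - r₂ = √8: A = (-2 - (5)r₂)/√8 = \frac{5}{2} - \frac{17 \sqrt{2}}{4}, and B = 5 - A = \frac{5}{2} + \frac{17 \sqrt{2}}{4}.
So c(n) = \left(\frac{5}{2} - \frac{17 \sqrt{2}}{4}\right)\left(\sqrt{2} + 3\right)^n + \left(\frac{5}{2} + \frac{17 \sqrt{2}}{4}\right)\left(3 - \sqrt{2}\right)^n.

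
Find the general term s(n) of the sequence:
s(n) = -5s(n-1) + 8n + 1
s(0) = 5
First-order linear with linear forcing.
Homogeneous solution: s_h(n) = A·(-5)^n.
Try particular s_p(n) = pn + q. Substituting:
  pn + q = -5(p(n-1) + q) + 8n + 1.
Matching the n-coefficient: p = -5p + 8 ⇒ p = \frac{4}{3}.
Matching constants: q = 5p - 5q + 1 ⇒ q = \frac{23}{18}.
General: s(n) = A·(-5)^n + \frac{4 n}{3} + \frac{23}{18}.
Apply s(0) = 5: A + \frac{23}{18} = 5 ⇒ A = \frac{67}{18}.
So s(n) = \frac{67 \left(-5\right)^{n}}{18} + \frac{4 n}{3} + \frac{23}{18}.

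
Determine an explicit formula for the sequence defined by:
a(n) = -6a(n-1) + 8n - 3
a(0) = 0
First-order linear with linear forcing.
Homogeneous solution: a_h(n) = A·(-6)^n.
Try particular a_p(n) = pn + q. Substituting:
  pn + q = -6(p(n-1) + q) + 8n - 3.
Matching the n-coefficient: p = -6p + 8 ⇒ p = \frac{8}{7}.
Matching constants: q = 6p - 6q - 3 ⇒ q = \frac{27}{49}.
General: a(n) = A·(-6)^n + \frac{8 n}{7} + \frac{27}{49}.
Apply a(0) = 0: A + \frac{27}{49} = 0 ⇒ A = - \frac{27}{49}.
So a(n) = - \frac{27 \left(-6\right)^{n}}{49} + \frac{8 n}{7} + \frac{27}{49}.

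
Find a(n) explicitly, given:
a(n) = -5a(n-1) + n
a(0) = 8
First-order linear with linear forcing.
Homogeneous solution: a_h(n) = A·(-5)^n.
Try particular a_p(n) = pn + q. Substituting:
  pn + q = -5(p(n-1) + q) + n.
Matching the n-coefficient: p = -5p + 1 ⇒ p = \frac{1}{6}.
Matching constants: q = 5p - 5q ⇒ q = \frac{5}{36}.
General: a(n) = A·(-5)^n + \frac{n}{6} + \frac{5}{36}.
Apply a(0) = 8: A + \frac{5}{36} = 8 ⇒ A = \frac{283}{36}.
So a(n) = \frac{283 \left(-5\right)^{n}}{36} + \frac{n}{6} + \frac{5}{36}.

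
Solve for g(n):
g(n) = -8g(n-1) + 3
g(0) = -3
First-order linear non-homogeneous.
Homogeneous solution: g_h(n) = A·(-8)^n.
Try constant particular solution g_p = K: K = -8K + 3 ⇒ K = \frac{1}{3}.
General: g(n) = A·(-8)^n + \frac{1}{3}.
Apply g(0) = -3: A + \frac{1}{3} = -3 ⇒ A = - \frac{10}{3}.
So g(n) = \frac{1}{3} - \frac{10 \left(-8\right)^{n}}{3}.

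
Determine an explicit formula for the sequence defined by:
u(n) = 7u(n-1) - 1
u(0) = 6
First-order linear non-homogeneous.
Homogeneous solution: u_h(n) = A·(7)^n.
Try constant particular solution u_p = K: K = 7K - 1 ⇒ K = \frac{1}{6}.
General: u(n) = A·(7)^n + \frac{1}{6}.
Apply u(0) = 6: A + \frac{1}{6} = 6 ⇒ A = \frac{35}{6}.
So u(n) = \frac{35 \cdot 7^{n}}{6} + \frac{1}{6}.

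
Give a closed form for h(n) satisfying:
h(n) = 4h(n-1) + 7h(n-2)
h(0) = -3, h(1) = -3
Characteristic equation: x² - 4x - 7 = 0.
Discriminant Δ = (4)² + 4·(7) = 44.
Roots r₁,₂ = (4 ± √44)/2, so r₁ = 2 + \sqrt{11}, r₂ = 2 - \sqrt{11}.
General solution: h(n) = A·r₁^n + B·r₂^n.
From the initial conditions, A + B = -3 and r₁A + r₂B = -3.
Since r₁ - r₂ = √44: A = (-3 - (-3)r₂)/√44 = - \frac{3}{2} + \frac{3 \sqrt{11}}{22}, and B = -3 - A = - \frac{3}{2} - \frac{3 \sqrt{11}}{22}.
So h(n) = \left(- \frac{3}{2} + \frac{3 \sqrt{11}}{22}\right)\left(2 + \sqrt{11}\right)^n + \left(- \frac{3}{2} - \frac{3 \sqrt{11}}{22}\right)\left(2 - \sqrt{11}\right)^n.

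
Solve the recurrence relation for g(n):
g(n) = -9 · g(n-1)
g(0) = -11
Pure geometric recurrence with ratio -9.
By induction g(n) = g(0) · (-9)^n = - 11 \left(-9\right)^{n}.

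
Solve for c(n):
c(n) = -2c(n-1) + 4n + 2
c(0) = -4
First-order linear with linear forcing.
Homogeneous solution: c_h(n) = A·(-2)^n.
Try particular c_p(n) = pn + q. Substituting:
  pn + q = -2(p(n-1) + q) + 4n + 2.
Matching the n-coefficient: p = -2p + 4 ⇒ p = \frac{4}{3}.
Matching constants: q = 2p - 2q + 2 ⇒ q = \frac{14}{9}.
General: c(n) = A·(-2)^n + \frac{4 n}{3} + \frac{14}{9}.
Apply c(0) = -4: A + \frac{14}{9} = -4 ⇒ A = - \frac{50}{9}.
So c(n) = - \frac{50 \left(-2\right)^{n}}{9} + \frac{4 n}{3} + \frac{14}{9}.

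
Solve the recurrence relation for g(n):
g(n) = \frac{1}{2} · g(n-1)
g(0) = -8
Pure geometric recurrence with ratio \frac{1}{2}.
By induction g(n) = g(0) · (\frac{1}{2})^n = - 8 \cdot 2^{- n}.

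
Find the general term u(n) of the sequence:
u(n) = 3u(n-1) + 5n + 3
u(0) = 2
First-order linear with linear forcing.
Homogeneous solution: u_h(n) = A·(3)^n.
Try particular u_p(n) = pn + q. Substituting:
  pn + q = 3(p(n-1) + q) + 5n + 3.
Matching the n-coefficient: p = 3p + 5 ⇒ p = - \frac{5}{2}.
Matching constants: q = -3p + 3q + 3 ⇒ q = - \frac{21}{4}.
General: u(n) = A·(3)^n - \frac{5 n}{2} - \frac{21}{4}.
Apply u(0) = 2: A - \frac{21}{4} = 2 ⇒ A = \frac{29}{4}.
So u(n) = \frac{29 \cdot 3^{n}}{4} - \frac{5 n}{2} - \frac{21}{4}.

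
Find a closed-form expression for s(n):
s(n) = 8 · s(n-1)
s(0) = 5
Pure geometric recurrence with ratio 8.
By induction s(n) = s(0) · (8)^n = 5 \cdot 8^{n}.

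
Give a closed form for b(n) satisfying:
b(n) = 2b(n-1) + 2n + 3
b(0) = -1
First-order linear with linear forcing.
Homogeneous solution: b_h(n) = A·(2)^n.
Try particular b_p(n) = pn + q. Substituting:
  pn + q = 2(p(n-1) + q) + 2n + 3.
Matching the n-coefficient: p = 2p + 2 ⇒ p = -2.
Matching constants: q = -2p + 2q + 3 ⇒ q = -7.
General: b(n) = A·(2)^n - 2 n - 7.
Apply b(0) = -1: A - 7 = -1 ⇒ A = 6.
So b(n) = 6 \cdot 2^{n} - 2 n - 7.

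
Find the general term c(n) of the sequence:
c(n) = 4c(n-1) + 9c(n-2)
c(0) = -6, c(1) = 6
Characteristic equation: x² - 4x - 9 = 0.
Discriminant Δ = (4)² + 4·(9) = 52.
Roots r₁,₂ = (4 ± √52)/2, so r₁ = 2 + \sqrt{13}, r₂ = 2 - \sqrt{13}.
General solution: c(n) = A·r₁^n + B·r₂^n.
From the initial conditions, A + B = -6 and r₁A + r₂B = 6.
Since r₁ - r₂ = √52: A = (6 - (-6)r₂)/√52 = -3 + \frac{9 \sqrt{13}}{13}, and B = -6 - A = -3 - \frac{9 \sqrt{13}}{13}.
So c(n) = \left(-3 + \frac{9 \sqrt{13}}{13}\right)\left(2 + \sqrt{13}\right)^n + \left(-3 - \frac{9 \sqrt{13}}{13}\right)\left(2 - \sqrt{13}\right)^n.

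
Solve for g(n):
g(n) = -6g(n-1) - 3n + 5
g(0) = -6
First-order linear with linear forcing.
Homogeneous solution: g_h(n) = A·(-6)^n.
Try particular g_p(n) = pn + q. Substituting:
  pn + q = -6(p(n-1) + q) - 3n + 5.
Matching the n-coefficient: p = -6p - 3 ⇒ p = - \frac{3}{7}.
Matching constants: q = 6p - 6q + 5 ⇒ q = \frac{17}{49}.
General: g(n) = A·(-6)^n - \frac{3 n}{7} + \frac{17}{49}.
Apply g(0) = -6: A + \frac{17}{49} = -6 ⇒ A = - \frac{311}{49}.
So g(n) = - \frac{311 \left(-6\right)^{n}}{49} - \frac{3 n}{7} + \frac{17}{49}.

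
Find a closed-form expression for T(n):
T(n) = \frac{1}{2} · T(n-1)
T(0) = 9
Pure geometric recurrence with ratio \frac{1}{2}.
By induction T(n) = T(0) · (\frac{1}{2})^n = 9 \cdot 2^{- n}.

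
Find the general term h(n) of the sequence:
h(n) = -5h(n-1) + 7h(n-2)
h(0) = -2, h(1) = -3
Characteristic equation: x² + 5x - 7 = 0.
Discriminant Δ = (-5)² + 4·(7) = 53.
Roots r₁,₂ = (-5 ± √53)/2, so r₁ = - \frac{5}{2} + \frac{\sqrt{53}}{2}, r₂ = - \frac{\sqrt{53}}{2} - \frac{5}{2}.
General solution: h(n) = A·r₁^n + B·r₂^n.
From the initial conditions, A + B = -2 and r₁A + r₂B = -3.
Since r₁ - r₂ = √53: A = (-3 - (-2)r₂)/√53 = - \frac{8 \sqrt{53}}{53} - 1, and B = -2 - A = -1 + \frac{8 \sqrt{53}}{53}.
So h(n) = \left(- \frac{8 \sqrt{53}}{53} - 1\right)\left(- \frac{5}{2} + \frac{\sqrt{53}}{2}\right)^n + \left(-1 + \frac{8 \sqrt{53}}{53}\right)\left(- \frac{\sqrt{53}}{2} - \frac{5}{2}\right)^n.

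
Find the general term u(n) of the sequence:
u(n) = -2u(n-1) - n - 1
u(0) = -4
First-order linear with linear forcing.
Homogeneous solution: u_h(n) = A·(-2)^n.
Try particular u_p(n) = pn + q. Substituting:
  pn + q = -2(p(n-1) + q) - n - 1.
Matching the n-coefficient: p = -2p - 1 ⇒ p = - \frac{1}{3}.
Matching constants: q = 2p - 2q - 1 ⇒ q = - \frac{5}{9}.
General: u(n) = A·(-2)^n - \frac{n}{3} - \frac{5}{9}.
Apply u(0) = -4: A - \frac{5}{9} = -4 ⇒ A = - \frac{31}{9}.
So u(n) = - \frac{31 \left(-2\right)^{n}}{9} - \frac{n}{3} - \frac{5}{9}.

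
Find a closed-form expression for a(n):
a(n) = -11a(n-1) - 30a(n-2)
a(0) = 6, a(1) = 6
Characteristic equation: x² + 11x + 30 = 0, which factors as (x - (-6))(x - (-5)) = 0.
Roots r₁ = -6, r₂ = -5 (distinct).
General solution: a(n) = A·(-6)^n + B·(-5)^n.
From a(0) = 6: A + B = 6.
From a(1) = 6: -6A - 5B = 6.
Solving: A = -36, B = 42.
So a(n) = 42 \left(-5\right)^{n} - 36 \left(-6\right)^{n}.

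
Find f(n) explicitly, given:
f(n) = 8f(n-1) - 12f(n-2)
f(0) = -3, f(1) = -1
Characteristic equation: x² - 8x + 12 = 0, which factors as (x - (6))(x - (2)) = 0.
Roots r₁ = 6, r₂ = 2 (distinct).
General solution: f(n) = A·(6)^n + B·(2)^n.
From f(0) = -3: A + B = -3.
From f(1) = -1: 6A + 2B = -1.
Solving: A = \frac{5}{4}, B = - \frac{17}{4}.
So f(n) = - \frac{17 \cdot 2^{n}}{4} + \frac{5 \cdot 6^{n}}{4}.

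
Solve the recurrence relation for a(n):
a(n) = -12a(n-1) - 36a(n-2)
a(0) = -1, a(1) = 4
Characteristic equation: x² + 12x + 36 = 0, which is (x - (-6))².
Repeated root r = -6.
General solution: a(n) = (A + Bn)·(-6)^n.
From a(0) = -1: A = -1.
From a(1) = 4: (A + B)·(-6) = 4 ⇒ B = \frac{1}{3}.
So a(n) = \left(\frac{n}{3} - 1\right) \cdot (-6)^n.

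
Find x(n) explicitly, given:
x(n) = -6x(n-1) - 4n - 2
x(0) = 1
First-order linear with linear forcing.
Homogeneous solution: x_h(n) = A·(-6)^n.
Try particular x_p(n) = pn + q. Substituting:
  pn + q = -6(p(n-1) + q) - 4n - 2.
Matching the n-coefficient: p = -6p - 4 ⇒ p = - \frac{4}{7}.
Matching constants: q = 6p - 6q - 2 ⇒ q = - \frac{38}{49}.
General: x(n) = A·(-6)^n - \frac{4 n}{7} - \frac{38}{49}.
Apply x(0) = 1: A - \frac{38}{49} = 1 ⇒ A = \frac{87}{49}.
So x(n) = \frac{87 \left(-6\right)^{n}}{49} - \frac{4 n}{7} - \frac{38}{49}.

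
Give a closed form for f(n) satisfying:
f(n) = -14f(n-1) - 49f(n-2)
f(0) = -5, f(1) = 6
Characteristic equation: x² + 14x + 49 = 0, which is (x - (-7))².
Repeated root r = -7.
General solution: f(n) = (A + Bn)·(-7)^n.
From f(0) = -5: A = -5.
From f(1) = 6: (A + B)·(-7) = 6 ⇒ B = \frac{29}{7}.
So f(n) = \left(\frac{29 n}{7} - 5\right) \cdot (-7)^n.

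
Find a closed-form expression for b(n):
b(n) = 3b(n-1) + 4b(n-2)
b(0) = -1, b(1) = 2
Characteristic equation: x² - 3x - 4 = 0, which factors as (x - (-1))(x - (4)) = 0.
Roots r₁ = -1, r₂ = 4 (distinct).
General solution: b(n) = A·(-1)^n + B·(4)^n.
From b(0) = -1: A + B = -1.
From b(1) = 2: -A + 4B = 2.
Solving: A = - \frac{6}{5}, B = \frac{1}{5}.
So b(n) = - \frac{6 \left(-1\right)^{n}}{5} + \frac{4^{n}}{5}.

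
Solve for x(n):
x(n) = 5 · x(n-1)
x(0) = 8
Pure geometric recurrence with ratio 5.
By induction x(n) = x(0) · (5)^n = 8 \cdot 5^{n}.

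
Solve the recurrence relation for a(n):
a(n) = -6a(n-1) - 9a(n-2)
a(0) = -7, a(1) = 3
Characteristic equation: x² + 6x + 9 = 0, which is (x - (-3))².
Repeated root r = -3.
General solution: a(n) = (A + Bn)·(-3)^n.
From a(0) = -7: A = -7.
From a(1) = 3: (A + B)·(-3) = 3 ⇒ B = 6.
So a(n) = \left(6 n - 7\right) \cdot (-3)^n.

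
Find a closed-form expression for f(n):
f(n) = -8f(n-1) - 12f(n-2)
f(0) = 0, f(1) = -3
Characteristic equation: x² + 8x + 12 = 0, which factors as (x - (-6))(x - (-2)) = 0.
Roots r₁ = -6, r₂ = -2 (distinct).
General solution: f(n) = A·(-6)^n + B·(-2)^n.
From f(0) = 0: A + B = 0.
From f(1) = -3: -6A - 2B = -3.
Solving: A = \frac{3}{4}, B = - \frac{3}{4}.
So f(n) = - \frac{3 \left(-2\right)^{n}}{4} + \frac{3 \left(-6\right)^{n}}{4}.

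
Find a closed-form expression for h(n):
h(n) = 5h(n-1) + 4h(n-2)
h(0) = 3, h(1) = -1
Characteristic equation: x² - 5x - 4 = 0.
Discriminant Δ = (5)² + 4·(4) = 41.
Roots r₁,₂ = (5 ± √41)/2, so r₁ = \frac{5}{2} + \frac{\sqrt{41}}{2}, r₂ = \frac{5}{2} - \frac{\sqrt{41}}{2}.
General solution: h(n) = A·r₁^n + B·r₂^n.
From the initial conditions, A + B = 3 and r₁A + r₂B = -1.
Since r₁ - r₂ = √41: A = (-1 - (3)r₂)/√41 = \frac{3}{2} - \frac{17 \sqrt{41}}{82}, and B = 3 - A = \frac{17 \sqrt{41}}{82} + \frac{3}{2}.
So h(n) = \left(\frac{3}{2} - \frac{17 \sqrt{41}}{82}\right)\left(\frac{5}{2} + \frac{\sqrt{41}}{2}\right)^n + \left(\frac{17 \sqrt{41}}{82} + \frac{3}{2}\right)\left(\frac{5}{2} - \frac{\sqrt{41}}{2}\right)^n.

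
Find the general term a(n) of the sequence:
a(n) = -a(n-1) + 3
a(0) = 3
First-order linear non-homogeneous.
Homogeneous solution: a_h(n) = A·(-1)^n.
Try constant particular solution a_p = K: K = -K + 3 ⇒ K = \frac{3}{2}.
General: a(n) = A·(-1)^n + \frac{3}{2}.
Apply a(0) = 3: A + \frac{3}{2} = 3 ⇒ A = \frac{3}{2}.
So a(n) = \frac{3 \left(-1\right)^{n}}{2} + \frac{3}{2}.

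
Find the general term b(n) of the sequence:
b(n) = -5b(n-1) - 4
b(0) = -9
First-order linear non-homogeneous.
Homogeneous solution: b_h(n) = A·(-5)^n.
Try constant particular solution b_p = K: K = -5K - 4 ⇒ K = - \frac{2}{3}.
General: b(n) = A·(-5)^n - \frac{2}{3}.
Apply b(0) = -9: A - \frac{2}{3} = -9 ⇒ A = - \frac{25}{3}.
So b(n) = - \frac{25 \left(-5\right)^{n}}{3} - \frac{2}{3}.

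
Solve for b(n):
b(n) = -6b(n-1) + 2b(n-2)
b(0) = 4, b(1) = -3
Characteristic equation: x² + 6x - 2 = 0.
Discriminant Δ = (-6)² + 4·(2) = 44.
Roots r₁,₂ = (-6 ± √44)/2, so r₁ = -3 + \sqrt{11}, r₂ = - \sqrt{11} - 3.
General solution: b(n) = A·r₁^n + B·r₂^n.
From the initial conditions, A + B = 4 and r₁A + r₂B = -3.
Since r₁ - r₂ = √44: A = (-3 - (4)r₂)/√44 = \frac{9 \sqrt{11}}{22} + 2, and B = 4 - A = 2 - \frac{9 \sqrt{11}}{22}.
So b(n) = \left(\frac{9 \sqrt{11}}{22} + 2\right)\left(-3 + \sqrt{11}\right)^n + \left(2 - \frac{9 \sqrt{11}}{22}\right)\left(- \sqrt{11} - 3\right)^n.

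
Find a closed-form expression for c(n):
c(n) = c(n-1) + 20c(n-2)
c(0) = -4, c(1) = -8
Characteristic equation: x² - x - 20 = 0, which factors as (x - (5))(x - (-4)) = 0.
Roots r₁ = 5, r₂ = -4 (distinct).
General solution: c(n) = A·(5)^n + B·(-4)^n.
From c(0) = -4: A + B = -4.
From c(1) = -8: 5A - 4B = -8.
Solving: A = - \frac{8}{3}, B = - \frac{4}{3}.
So c(n) = - \frac{4 \left(-4\right)^{n}}{3} - \frac{8 \cdot 5^{n}}{3}.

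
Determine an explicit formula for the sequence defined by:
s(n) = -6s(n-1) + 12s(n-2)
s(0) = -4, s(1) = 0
Characteristic equation: x² + 6x - 12 = 0.
Discriminant Δ = (-6)² + 4·(12) = 84.
Roots r₁,₂ = (-6 ± √84)/2, so r₁ = -3 + \sqrt{21}, r₂ = - \sqrt{21} - 3.
General solution: s(n) = A·r₁^n + B·r₂^n.
From the initial conditions, A + B = -4 and r₁A + r₂B = 0.
Since r₁ - r₂ = √84: A = (0 - (-4)r₂)/√84 = -2 - \frac{2 \sqrt{21}}{7}, and B = -4 - A = -2 + \frac{2 \sqrt{21}}{7}.
So s(n) = \left(-2 - \frac{2 \sqrt{21}}{7}\right)\left(-3 + \sqrt{21}\right)^n + \left(-2 + \frac{2 \sqrt{21}}{7}\right)\left(- \sqrt{21} - 3\right)^n.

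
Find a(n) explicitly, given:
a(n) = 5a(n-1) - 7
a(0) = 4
First-order linear non-homogeneous.
Homogeneous solution: a_h(n) = A·(5)^n.
Try constant particular solution a_p = K: K = 5K - 7 ⇒ K = \frac{7}{4}.
General: a(n) = A·(5)^n + \frac{7}{4}.
Apply a(0) = 4: A + \frac{7}{4} = 4 ⇒ A = \frac{9}{4}.
So a(n) = \frac{9 \cdot 5^{n}}{4} + \frac{7}{4}.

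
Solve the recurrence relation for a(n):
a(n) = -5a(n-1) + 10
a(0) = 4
First-order linear non-homogeneous.
Homogeneous solution: a_h(n) = A·(-5)^n.
Try constant particular solution a_p = K: K = -5K + 10 ⇒ K = \frac{5}{3}.
General: a(n) = A·(-5)^n + \frac{5}{3}.
Apply a(0) = 4: A + \frac{5}{3} = 4 ⇒ A = \frac{7}{3}.
So a(n) = \frac{7 \left(-5\right)^{n}}{3} + \frac{5}{3}.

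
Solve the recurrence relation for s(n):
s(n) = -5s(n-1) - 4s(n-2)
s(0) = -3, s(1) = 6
Characteristic equation: x² + 5x + 4 = 0, which factors as (x - (-1))(x - (-4)) = 0.
Roots r₁ = -1, r₂ = -4 (distinct).
General solution: s(n) = A·(-1)^n + B·(-4)^n.
From s(0) = -3: A + B = -3.
From s(1) = 6: -A - 4B = 6.
Solving: A = -2, B = -1.
So s(n) = - 2 \left(-1\right)^{n} - \left(-4\right)^{n}.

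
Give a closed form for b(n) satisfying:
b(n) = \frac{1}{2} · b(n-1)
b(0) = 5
Pure geometric recurrence with ratio \frac{1}{2}.
By induction b(n) = b(0) · (\frac{1}{2})^n = 5 \cdot 2^{- n}.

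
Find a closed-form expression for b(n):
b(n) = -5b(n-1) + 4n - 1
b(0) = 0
First-order linear with linear forcing.
Homogeneous solution: b_h(n) = A·(-5)^n.
Try particular b_p(n) = pn + q. Substituting:
  pn + q = -5(p(n-1) + q) + 4n - 1.
Matching the n-coefficient: p = -5p + 4 ⇒ p = \frac{2}{3}.
Matching constants: q = 5p - 5q - 1 ⇒ q = \frac{7}{18}.
General: b(n) = A·(-5)^n + \frac{2 n}{3} + \frac{7}{18}.
Apply b(0) = 0: A + \frac{7}{18} = 0 ⇒ A = - \frac{7}{18}.
So b(n) = - \frac{7 \left(-5\right)^{n}}{18} + \frac{2 n}{3} + \frac{7}{18}.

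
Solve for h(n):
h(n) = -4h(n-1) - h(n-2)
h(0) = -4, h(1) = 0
Characteristic equation: x² + 4x + 1 = 0.
Discriminant Δ = (-4)² + 4·(-1) = 12.
Roots r₁,₂ = (-4 ± √12)/2, so r₁ = -2 + \sqrt{3}, r₂ = -2 - \sqrt{3}.
General solution: h(n) = A·r₁^n + B·r₂^n.
From the initial conditions, A + B = -4 and r₁A + r₂B = 0.
Since r₁ - r₂ = √12: A = (0 - (-4)r₂)/√12 = - \frac{4 \sqrt{3}}{3} - 2, and B = -4 - A = -2 + \frac{4 \sqrt{3}}{3}.
So h(n) = \left(- \frac{4 \sqrt{3}}{3} - 2\right)\left(-2 + \sqrt{3}\right)^n + \left(-2 + \frac{4 \sqrt{3}}{3}\right)\left(-2 - \sqrt{3}\right)^n.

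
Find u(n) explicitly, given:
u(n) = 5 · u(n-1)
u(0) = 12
Pure geometric recurrence with ratio 5.
By induction u(n) = u(0) · (5)^n = 12 \cdot 5^{n}.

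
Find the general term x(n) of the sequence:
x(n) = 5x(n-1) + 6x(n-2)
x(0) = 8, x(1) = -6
Characteristic equation: x² - 5x - 6 = 0, which factors as (x - (6))(x - (-1)) = 0.
Roots r₁ = 6, r₂ = -1 (distinct).
General solution: x(n) = A·(6)^n + B·(-1)^n.
From x(0) = 8: A + B = 8.
From x(1) = -6: 6A - B = -6.
Solving: A = \frac{2}{7}, B = \frac{54}{7}.
So x(n) = \frac{54 \left(-1\right)^{n}}{7} + \frac{2 \cdot 6^{n}}{7}.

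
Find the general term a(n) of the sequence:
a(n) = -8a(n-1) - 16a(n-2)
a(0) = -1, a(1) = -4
Characteristic equation: x² + 8x + 16 = 0, which is (x - (-4))².
Repeated root r = -4.
General solution: a(n) = (A + Bn)·(-4)^n.
From a(0) = -1: A = -1.
From a(1) = -4: (A + B)·(-4) = -4 ⇒ B = 2.
So a(n) = \left(2 n - 1\right) \cdot (-4)^n.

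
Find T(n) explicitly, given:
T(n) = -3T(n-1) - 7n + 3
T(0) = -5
First-order linear with linear forcing.
Homogeneous solution: T_h(n) = A·(-3)^n.
Try particular T_p(n) = pn + q. Substituting:
  pn + q = -3(p(n-1) + q) - 7n + 3.
Matching the n-coefficient: p = -3p - 7 ⇒ p = - \frac{7}{4}.
Matching constants: q = 3p - 3q + 3 ⇒ q = - \frac{9}{16}.
General: T(n) = A·(-3)^n - \frac{7 n}{4} - \frac{9}{16}.
Apply T(0) = -5: A - \frac{9}{16} = -5 ⇒ A = - \frac{71}{16}.
So T(n) = - \frac{71 \left(-3\right)^{n}}{16} - \frac{7 n}{4} - \frac{9}{16}.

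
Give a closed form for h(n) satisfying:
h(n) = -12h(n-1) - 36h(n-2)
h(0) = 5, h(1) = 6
Characteristic equation: x² + 12x + 36 = 0, which is (x - (-6))².
Repeated root r = -6.
General solution: h(n) = (A + Bn)·(-6)^n.
From h(0) = 5: A = 5.
From h(1) = 6: (A + B)·(-6) = 6 ⇒ B = -6.
So h(n) = \left(5 - 6 n\right) \cdot (-6)^n.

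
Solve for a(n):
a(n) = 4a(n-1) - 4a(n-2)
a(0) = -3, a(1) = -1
Characteristic equation: x² - 4x + 4 = 0, which is (x - (2))².
Repeated root r = 2.
General solution: a(n) = (A + Bn)·(2)^n.
From a(0) = -3: A = -3.
From a(1) = -1: (A + B)·(2) = -1 ⇒ B = \frac{5}{2}.
So a(n) = \left(\frac{5 n}{2} - 3\right) \cdot (2)^n.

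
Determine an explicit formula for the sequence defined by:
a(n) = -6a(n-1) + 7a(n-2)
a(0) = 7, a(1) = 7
Characteristic equation: x² + 6x - 7 = 0, which factors as (x - (1))(x - (-7)) = 0.
Roots r₁ = 1, r₂ = -7 (distinct).
General solution: a(n) = A·(1)^n + B·(-7)^n.
From a(0) = 7: A + B = 7.
From a(1) = 7: A - 7B = 7.
Solving: A = 7, B = 0.
So a(n) = 7.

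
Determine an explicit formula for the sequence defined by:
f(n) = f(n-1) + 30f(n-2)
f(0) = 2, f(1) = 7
Characteristic equation: x² - x - 30 = 0, which factors as (x - (6))(x - (-5)) = 0.
Roots r₁ = 6, r₂ = -5 (distinct).
General solution: f(n) = A·(6)^n + B·(-5)^n.
From f(0) = 2: A + B = 2.
From f(1) = 7: 6A - 5B = 7.
Solving: A = \frac{17}{11}, B = \frac{5}{11}.
So f(n) = \frac{5 \left(-5\right)^{n}}{11} + \frac{17 \cdot 6^{n}}{11}.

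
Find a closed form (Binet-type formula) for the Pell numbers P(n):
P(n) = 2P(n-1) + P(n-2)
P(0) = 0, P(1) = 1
This is the Pell sequence.
Characteristic equation: x² - 2x - 1 = 0; roots r₁ = 1 + \sqrt{2}, r₂ = 1 - \sqrt{2}.
General: P(n) = A·r₁^n + B·r₂^n. Solving with P(0)=0, P(1)=1 gives A = \frac{\sqrt{2}}{4}, B = - \frac{\sqrt{2}}{4}.
So P(n) = \frac{\sqrt{2} \left(- \left(1 - \sqrt{2}\right)^{n} + \left(1 + \sqrt{2}\right)^{n}\right)}{4}.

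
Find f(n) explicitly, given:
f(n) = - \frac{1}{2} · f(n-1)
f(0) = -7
Pure geometric recurrence with ratio - \frac{1}{2}.
By induction f(n) = f(0) · (- \frac{1}{2})^n = - 7 \left(- \frac{1}{2}\right)^{n}.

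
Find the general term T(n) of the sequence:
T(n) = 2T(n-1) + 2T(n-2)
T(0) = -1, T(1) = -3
Characteristic equation: x² - 2x - 2 = 0.
Discriminant Δ = (2)² + 4·(2) = 12.
Roots r₁,₂ = (2 ± √12)/2, so r₁ = 1 + \sqrt{3}, r₂ = 1 - \sqrt{3}.
General solution: T(n) = A·r₁^n + B·r₂^n.
From the initial conditions, A + B = -1 and r₁A + r₂B = -3.
Since r₁ - r₂ = √12: A = (-3 - (-1)r₂)/√12 = - \frac{\sqrt{3}}{3} - \frac{1}{2}, and B = -1 - A = - \frac{1}{2} + \frac{\sqrt{3}}{3}.
So T(n) = \left(- \frac{\sqrt{3}}{3} - \frac{1}{2}\right)\left(1 + \sqrt{3}\right)^n + \left(- \frac{1}{2} + \frac{\sqrt{3}}{3}\right)\left(1 - \sqrt{3}\right)^n.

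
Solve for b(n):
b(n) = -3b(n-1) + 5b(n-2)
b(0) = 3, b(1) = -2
Characteristic equation: x² + 3x - 5 = 0.
Discriminant Δ = (-3)² + 4·(5) = 29.
Roots r₁,₂ = (-3 ± √29)/2, so r₁ = - \frac{3}{2} + \frac{\sqrt{29}}{2}, r₂ = - \frac{\sqrt{29}}{2} - \frac{3}{2}.
General solution: b(n) = A·r₁^n + B·r₂^n.
From the initial conditions, A + B = 3 and r₁A + r₂B = -2.
Since r₁ - r₂ = √29: A = (-2 - (3)r₂)/√29 = \frac{5 \sqrt{29}}{58} + \frac{3}{2}, and B = 3 - A = \frac{3}{2} - \frac{5 \sqrt{29}}{58}.
So b(n) = \left(\frac{5 \sqrt{29}}{58} + \frac{3}{2}\right)\left(- \frac{3}{2} + \frac{\sqrt{29}}{2}\right)^n + \left(\frac{3}{2} - \frac{5 \sqrt{29}}{58}\right)\left(- \frac{\sqrt{29}}{2} - \frac{3}{2}\right)^n.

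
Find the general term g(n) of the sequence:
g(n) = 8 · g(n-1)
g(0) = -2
Pure geometric recurrence with ratio 8.
By induction g(n) = g(0) · (8)^n = - 2 \cdot 8^{n}.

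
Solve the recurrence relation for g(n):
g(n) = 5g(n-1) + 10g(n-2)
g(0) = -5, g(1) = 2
Characteristic equation: x² - 5x - 10 = 0.
Discriminant Δ = (5)² + 4·(10) = 65.
Roots r₁,₂ = (5 ± √65)/2, so r₁ = \frac{5}{2} + \frac{\sqrt{65}}{2}, r₂ = \frac{5}{2} - \frac{\sqrt{65}}{2}.
General solution: g(n) = A·r₁^n + B·r₂^n.
From the initial conditions, A + B = -5 and r₁A + r₂B = 2.
Since r₁ - r₂ = √65: A = (2 - (-5)r₂)/√65 = - \frac{5}{2} + \frac{29 \sqrt{65}}{130}, and B = -5 - A = - \frac{5}{2} - \frac{29 \sqrt{65}}{130}.
So g(n) = \left(- \frac{5}{2} + \frac{29 \sqrt{65}}{130}\right)\left(\frac{5}{2} + \frac{\sqrt{65}}{2}\right)^n + \left(- \frac{5}{2} - \frac{29 \sqrt{65}}{130}\right)\left(\frac{5}{2} - \frac{\sqrt{65}}{2}\right)^n.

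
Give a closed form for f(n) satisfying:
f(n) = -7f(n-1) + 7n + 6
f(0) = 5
First-order linear with linear forcing.
Homogeneous solution: f_h(n) = A·(-7)^n.
Try particular f_p(n) = pn + q. Substituting:
  pn + q = -7(p(n-1) + q) + 7n + 6.
Matching the n-coefficient: p = -7p + 7 ⇒ p = \frac{7}{8}.
Matching constants: q = 7p - 7q + 6 ⇒ q = \frac{97}{64}.
General: f(n) = A·(-7)^n + \frac{7 n}{8} + \frac{97}{64}.
Apply f(0) = 5: A + \frac{97}{64} = 5 ⇒ A = \frac{223}{64}.
So f(n) = \frac{223 \left(-7\right)^{n}}{64} + \frac{7 n}{8} + \frac{97}{64}.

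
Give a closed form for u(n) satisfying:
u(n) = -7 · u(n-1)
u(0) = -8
Pure geometric recurrence with ratio -7.
By induction u(n) = u(0) · (-7)^n = - 8 \left(-7\right)^{n}.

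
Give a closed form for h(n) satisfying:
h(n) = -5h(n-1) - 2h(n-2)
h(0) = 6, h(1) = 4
Characteristic equation: x² + 5x + 2 = 0.
Discriminant Δ = (-5)² + 4·(-2) = 17.
Roots r₁,₂ = (-5 ± √17)/2, so r₁ = - \frac{5}{2} + \frac{\sqrt{17}}{2}, r₂ = - \frac{5}{2} - \frac{\sqrt{17}}{2}.
General solution: h(n) = A·r₁^n + B·r₂^n.
From the initial conditions, A + B = 6 and r₁A + r₂B = 4.
Since r₁ - r₂ = √17: A = (4 - (6)r₂)/√17 = 3 + \frac{19 \sqrt{17}}{17}, and B = 6 - A = 3 - \frac{19 \sqrt{17}}{17}.
So h(n) = \left(3 + \frac{19 \sqrt{17}}{17}\right)\left(- \frac{5}{2} + \frac{\sqrt{17}}{2}\right)^n + \left(3 - \frac{19 \sqrt{17}}{17}\right)\left(- \frac{5}{2} - \frac{\sqrt{17}}{2}\right)^n.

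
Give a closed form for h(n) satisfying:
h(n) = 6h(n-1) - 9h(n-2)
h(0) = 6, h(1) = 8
Characteristic equation: x² - 6x + 9 = 0, which is (x - (3))².
Repeated root r = 3.
General solution: h(n) = (A + Bn)·(3)^n.
From h(0) = 6: A = 6.
From h(1) = 8: (A + B)·(3) = 8 ⇒ B = - \frac{10}{3}.
So h(n) = \left(6 - \frac{10 n}{3}\right) \cdot (3)^n.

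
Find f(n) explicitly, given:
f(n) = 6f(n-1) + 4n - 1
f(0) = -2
First-order linear with linear forcing.
Homogeneous solution: f_h(n) = A·(6)^n.
Try particular f_p(n) = pn + q. Substituting:
  pn + q = 6(p(n-1) + q) + 4n - 1.
Matching the n-coefficient: p = 6p + 4 ⇒ p = - \frac{4}{5}.
Matching constants: q = -6p + 6q - 1 ⇒ q = - \frac{19}{25}.
General: f(n) = A·(6)^n - \frac{4 n}{5} - \frac{19}{25}.
Apply f(0) = -2: A - \frac{19}{25} = -2 ⇒ A = - \frac{31}{25}.
So f(n) = - \frac{31 \cdot 6^{n}}{25} - \frac{4 n}{5} - \frac{19}{25}.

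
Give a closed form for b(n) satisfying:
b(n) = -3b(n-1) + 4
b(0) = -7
First-order linear non-homogeneous.
Homogeneous solution: b_h(n) = A·(-3)^n.
Try constant particular solution b_p = K: K = -3K + 4 ⇒ K = 1.
General: b(n) = A·(-3)^n + 1.
Apply b(0) = -7: A + 1 = -7 ⇒ A = -8.
So b(n) = 1 - 8 \left(-3\right)^{n}.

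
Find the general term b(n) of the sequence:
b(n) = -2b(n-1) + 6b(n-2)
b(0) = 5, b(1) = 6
Characteristic equation: x² + 2x - 6 = 0.
Discriminant Δ = (-2)² + 4·(6) = 28.
Roots r₁,₂ = (-2 ± √28)/2, so r₁ = -1 + \sqrt{7}, r₂ = - \sqrt{7} - 1.
General solution: b(n) = A·r₁^n + B·r₂^n.
From the initial conditions, A + B = 5 and r₁A + r₂B = 6.
Since r₁ - r₂ = √28: A = (6 - (5)r₂)/√28 = \frac{11 \sqrt{7}}{14} + \frac{5}{2}, and B = 5 - A = \frac{5}{2} - \frac{11 \sqrt{7}}{14}.
So b(n) = \left(\frac{11 \sqrt{7}}{14} + \frac{5}{2}\right)\left(-1 + \sqrt{7}\right)^n + \left(\frac{5}{2} - \frac{11 \sqrt{7}}{14}\right)\left(- \sqrt{7} - 1\right)^n.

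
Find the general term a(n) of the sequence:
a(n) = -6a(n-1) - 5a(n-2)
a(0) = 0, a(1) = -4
Characteristic equation: x² + 6x + 5 = 0, which factors as (x - (-1))(x - (-5)) = 0.
Roots r₁ = -1, r₂ = -5 (distinct).
General solution: a(n) = A·(-1)^n + B·(-5)^n.
From a(0) = 0: A + B = 0.
From a(1) = -4: -A - 5B = -4.
Solving: A = -1, B = 1.
So a(n) = - \left(-1\right)^{n} + \left(-5\right)^{n}.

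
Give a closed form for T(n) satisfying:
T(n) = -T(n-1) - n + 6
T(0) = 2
First-order linear with linear forcing.
Homogeneous solution: T_h(n) = A·(-1)^n.
Try particular T_p(n) = pn + q. Substituting:
  pn + q = -(p(n-1) + q) - n + 6.
Matching the n-coefficient: p = -p - 1 ⇒ p = - \frac{1}{2}.
Matching constants: q = p - q + 6 ⇒ q = \frac{11}{4}.
General: T(n) = A·(-1)^n - \frac{n}{2} + \frac{11}{4}.
Apply T(0) = 2: A + \frac{11}{4} = 2 ⇒ A = - \frac{3}{4}.
So T(n) = - \frac{3 \left(-1\right)^{n}}{4} - \frac{n}{2} + \frac{11}{4}.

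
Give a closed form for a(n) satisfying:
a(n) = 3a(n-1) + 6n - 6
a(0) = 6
First-order linear with linear forcing.
Homogeneous solution: a_h(n) = A·(3)^n.
Try particular a_p(n) = pn + q. Substituting:
  pn + q = 3(p(n-1) + q) + 6n - 6.
Matching the n-coefficient: p = 3p + 6 ⇒ p = -3.
Matching constants: q = -3p + 3q - 6 ⇒ q = - \frac{3}{2}.
General: a(n) = A·(3)^n - 3 n - \frac{3}{2}.
Apply a(0) = 6: A - \frac{3}{2} = 6 ⇒ A = \frac{15}{2}.
So a(n) = \frac{15 \cdot 3^{n}}{2} - 3 n - \frac{3}{2}.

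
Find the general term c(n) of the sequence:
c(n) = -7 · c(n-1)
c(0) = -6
Pure geometric recurrence with ratio -7.
By induction c(n) = c(0) · (-7)^n = - 6 \left(-7\right)^{n}.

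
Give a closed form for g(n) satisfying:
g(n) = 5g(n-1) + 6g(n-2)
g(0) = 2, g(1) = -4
Characteristic equation: x² - 5x - 6 = 0, which factors as (x - (-1))(x - (6)) = 0.
Roots r₁ = -1, r₂ = 6 (distinct).
General solution: g(n) = A·(-1)^n + B·(6)^n.
From g(0) = 2: A + B = 2.
From g(1) = -4: -A + 6B = -4.
Solving: A = \frac{16}{7}, B = - \frac{2}{7}.
So g(n) = \frac{16 \left(-1\right)^{n}}{7} - \frac{2 \cdot 6^{n}}{7}.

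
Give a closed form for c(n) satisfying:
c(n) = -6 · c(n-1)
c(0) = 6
Pure geometric recurrence with ratio -6.
By induction c(n) = c(0) · (-6)^n = 6 \left(-6\right)^{n}.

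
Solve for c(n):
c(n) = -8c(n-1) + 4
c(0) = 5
First-order linear non-homogeneous.
Homogeneous solution: c_h(n) = A·(-8)^n.
Try constant particular solution c_p = K: K = -8K + 4 ⇒ K = \frac{4}{9}.
General: c(n) = A·(-8)^n + \frac{4}{9}.
Apply c(0) = 5: A + \frac{4}{9} = 5 ⇒ A = \frac{41}{9}.
So c(n) = \frac{41 \left(-8\right)^{n}}{9} + \frac{4}{9}.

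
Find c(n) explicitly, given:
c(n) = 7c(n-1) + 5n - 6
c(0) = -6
First-order linear with linear forcing.
Homogeneous solution: c_h(n) = A·(7)^n.
Try particular c_p(n) = pn + q. Substituting:
  pn + q = 7(p(n-1) + q) + 5n - 6.
Matching the n-coefficient: p = 7p + 5 ⇒ p = - \frac{5}{6}.
Matching constants: q = -7p + 7q - 6 ⇒ q = \frac{1}{36}.
General: c(n) = A·(7)^n - \frac{5 n}{6} + \frac{1}{36}.
Apply c(0) = -6: A + \frac{1}{36} = -6 ⇒ A = - \frac{217}{36}.
So c(n) = - \frac{217 \cdot 7^{n}}{36} - \frac{5 n}{6} + \frac{1}{36}.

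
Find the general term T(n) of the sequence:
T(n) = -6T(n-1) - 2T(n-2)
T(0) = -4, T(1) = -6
Characteristic equation: x² + 6x + 2 = 0.
Discriminant Δ = (-6)² + 4·(-2) = 28.
Roots r₁,₂ = (-6 ± √28)/2, so r₁ = -3 + \sqrt{7}, r₂ = -3 - \sqrt{7}.
General solution: T(n) = A·r₁^n + B·r₂^n.
From the initial conditions, A + B = -4 and r₁A + r₂B = -6.
Since r₁ - r₂ = √28: A = (-6 - (-4)r₂)/√28 = - \frac{9 \sqrt{7}}{7} - 2, and B = -4 - A = -2 + \frac{9 \sqrt{7}}{7}.
So T(n) = \left(- \frac{9 \sqrt{7}}{7} - 2\right)\left(-3 + \sqrt{7}\right)^n + \left(-2 + \frac{9 \sqrt{7}}{7}\right)\left(-3 - \sqrt{7}\right)^n.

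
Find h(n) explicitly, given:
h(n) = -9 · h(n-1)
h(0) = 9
Pure geometric recurrence with ratio -9.
By induction h(n) = h(0) · (-9)^n = 9 \left(-9\right)^{n}.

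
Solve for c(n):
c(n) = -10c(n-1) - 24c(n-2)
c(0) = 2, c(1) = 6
Characteristic equation: x² + 10x + 24 = 0, which factors as (x - (-4))(x - (-6)) = 0.
Roots r₁ = -4, r₂ = -6 (distinct).
General solution: c(n) = A·(-4)^n + B·(-6)^n.
From c(0) = 2: A + B = 2.
From c(1) = 6: -4A - 6B = 6.
Solving: A = 9, B = -7.
So c(n) = 9 \left(-4\right)^{n} - 7 \left(-6\right)^{n}.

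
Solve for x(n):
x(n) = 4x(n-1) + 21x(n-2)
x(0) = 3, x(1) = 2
Characteristic equation: x² - 4x - 21 = 0, which factors as (x - (7))(x - (-3)) = 0.
Roots r₁ = 7, r₂ = -3 (distinct).
General solution: x(n) = A·(7)^n + B·(-3)^n.
From x(0) = 3: A + B = 3.
From x(1) = 2: 7A - 3B = 2.
Solving: A = \frac{11}{10}, B = \frac{19}{10}.
So x(n) = \frac{19 \left(-3\right)^{n}}{10} + \frac{11 \cdot 7^{n}}{10}.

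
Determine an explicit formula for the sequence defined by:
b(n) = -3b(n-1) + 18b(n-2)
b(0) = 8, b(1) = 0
Characteristic equation: x² + 3x - 18 = 0, which factors as (x - (-6))(x - (3)) = 0.
Roots r₁ = -6, r₂ = 3 (distinct).
General solution: b(n) = A·(-6)^n + B·(3)^n.
From b(0) = 8: A + B = 8.
From b(1) = 0: -6A + 3B = 0.
Solving: A = \frac{8}{3}, B = \frac{16}{3}.
So b(n) = \frac{8 \left(-6\right)^{n}}{3} + \frac{16 \cdot 3^{n}}{3}.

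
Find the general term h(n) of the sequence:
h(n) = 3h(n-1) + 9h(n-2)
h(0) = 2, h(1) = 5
Characteristic equation: x² - 3x - 9 = 0.
Discriminant Δ = (3)² + 4·(9) = 45.
Roots r₁,₂ = (3 ± √45)/2, so r₁ = \frac{3}{2} + \frac{3 \sqrt{5}}{2}, r₂ = \frac{3}{2} - \frac{3 \sqrt{5}}{2}.
General solution: h(n) = A·r₁^n + B·r₂^n.
From the initial conditions, A + B = 2 and r₁A + r₂B = 5.
Since r₁ - r₂ = √45: A = (5 - (2)r₂)/√45 = \frac{2 \sqrt{5}}{15} + 1, and B = 2 - A = 1 - \frac{2 \sqrt{5}}{15}.
So h(n) = \left(\frac{2 \sqrt{5}}{15} + 1\right)\left(\frac{3}{2} + \frac{3 \sqrt{5}}{2}\right)^n + \left(1 - \frac{2 \sqrt{5}}{15}\right)\left(\frac{3}{2} - \frac{3 \sqrt{5}}{2}\right)^n.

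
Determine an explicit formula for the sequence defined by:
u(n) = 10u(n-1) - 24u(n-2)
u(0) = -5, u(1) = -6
Characteristic equation: x² - 10x + 24 = 0, which factors as (x - (6))(x - (4)) = 0.
Roots r₁ = 6, r₂ = 4 (distinct).
General solution: u(n) = A·(6)^n + B·(4)^n.
From u(0) = -5: A + B = -5.
From u(1) = -6: 6A + 4B = -6.
Solving: A = 7, B = -12.
So u(n) = - 12 \cdot 4^{n} + 7 \cdot 6^{n}.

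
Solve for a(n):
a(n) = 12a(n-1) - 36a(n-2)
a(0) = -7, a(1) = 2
Characteristic equation: x² - 12x + 36 = 0, which is (x - (6))².
Repeated root r = 6.
General solution: a(n) = (A + Bn)·(6)^n.
From a(0) = -7: A = -7.
From a(1) = 2: (A + B)·(6) = 2 ⇒ B = \frac{22}{3}.
So a(n) = \left(\frac{22 n}{3} - 7\right) \cdot (6)^n.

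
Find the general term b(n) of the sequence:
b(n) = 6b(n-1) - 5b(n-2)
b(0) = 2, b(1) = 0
Characteristic equation: x² - 6x + 5 = 0, which factors as (x - (5))(x - (1)) = 0.
Roots r₁ = 5, r₂ = 1 (distinct).
General solution: b(n) = A·(5)^n + B·(1)^n.
From b(0) = 2: A + B = 2.
From b(1) = 0: 5A + B = 0.
Solving: A = - \frac{1}{2}, B = \frac{5}{2}.
So b(n) = \frac{5}{2} - \frac{5^{n}}{2}.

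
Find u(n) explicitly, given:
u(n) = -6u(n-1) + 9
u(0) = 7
First-order linear non-homogeneous.
Homogeneous solution: u_h(n) = A·(-6)^n.
Try constant particular solution u_p = K: K = -6K + 9 ⇒ K = \frac{9}{7}.
General: u(n) = A·(-6)^n + \frac{9}{7}.
Apply u(0) = 7: A + \frac{9}{7} = 7 ⇒ A = \frac{40}{7}.
So u(n) = \frac{40 \left(-6\right)^{n}}{7} + \frac{9}{7}.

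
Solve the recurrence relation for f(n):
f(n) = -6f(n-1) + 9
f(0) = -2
First-order linear non-homogeneous.
Homogeneous solution: f_h(n) = A·(-6)^n.
Try constant particular solution f_p = K: K = -6K + 9 ⇒ K = \frac{9}{7}.
General: f(n) = A·(-6)^n + \frac{9}{7}.
Apply f(0) = -2: A + \frac{9}{7} = -2 ⇒ A = - \frac{23}{7}.
So f(n) = \frac{9}{7} - \frac{23 \left(-6\right)^{n}}{7}.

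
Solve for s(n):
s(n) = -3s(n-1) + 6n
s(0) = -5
First-order linear with linear forcing.
Homogeneous solution: s_h(n) = A·(-3)^n.
Try particular s_p(n) = pn + q. Substituting:
  pn + q = -3(p(n-1) + q) + 6n.
Matching the n-coefficient: p = -3p + 6 ⇒ p = \frac{3}{2}.
Matching constants: q = 3p - 3q ⇒ q = \frac{9}{8}.
General: s(n) = A·(-3)^n + \frac{3 n}{2} + \frac{9}{8}.
Apply s(0) = -5: A + \frac{9}{8} = -5 ⇒ A = - \frac{49}{8}.
So s(n) = - \frac{49 \left(-3\right)^{n}}{8} + \frac{3 n}{2} + \frac{9}{8}.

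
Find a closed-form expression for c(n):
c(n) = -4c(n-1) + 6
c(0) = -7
First-order linear non-homogeneous.
Homogeneous solution: c_h(n) = A·(-4)^n.
Try constant particular solution c_p = K: K = -4K + 6 ⇒ K = \frac{6}{5}.
General: c(n) = A·(-4)^n + \frac{6}{5}.
Apply c(0) = -7: A + \frac{6}{5} = -7 ⇒ A = - \frac{41}{5}.
So c(n) = \frac{6}{5} - \frac{41 \left(-4\right)^{n}}{5}.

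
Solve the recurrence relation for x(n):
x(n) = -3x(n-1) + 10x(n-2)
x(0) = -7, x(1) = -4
Characteristic equation: x² + 3x - 10 = 0, which factors as (x - (2))(x - (-5)) = 0.
Roots r₁ = 2, r₂ = -5 (distinct).
General solution: x(n) = A·(2)^n + B·(-5)^n.
From x(0) = -7: A + B = -7.
From x(1) = -4: 2A - 5B = -4.
Solving: A = - \frac{39}{7}, B = - \frac{10}{7}.
So x(n) = - \frac{10 \left(-5\right)^{n}}{7} - \frac{39 \cdot 2^{n}}{7}.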